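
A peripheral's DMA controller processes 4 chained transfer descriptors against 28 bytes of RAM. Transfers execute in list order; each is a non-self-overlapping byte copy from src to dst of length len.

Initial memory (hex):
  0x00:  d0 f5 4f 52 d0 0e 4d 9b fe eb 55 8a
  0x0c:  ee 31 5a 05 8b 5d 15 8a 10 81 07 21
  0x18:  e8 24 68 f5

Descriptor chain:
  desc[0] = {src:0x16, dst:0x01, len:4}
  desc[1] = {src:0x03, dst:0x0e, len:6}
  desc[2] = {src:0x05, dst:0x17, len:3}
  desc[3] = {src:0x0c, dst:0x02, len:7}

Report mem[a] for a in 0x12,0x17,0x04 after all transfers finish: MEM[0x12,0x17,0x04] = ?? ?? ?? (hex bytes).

MEM[0x12,0x17,0x04] = 9b 0e e8

#0 dst[0x01+4] := {0x07,0x21,0xe8,0x24}
#1 dst[0x0e+6] := {0xe8,0x24,0x0e,0x4d,0x9b,0xfe}
#2 dst[0x17+3] := {0x0e,0x4d,0x9b}
#3 dst[0x02+7] := {0xee,0x31,0xe8,0x24,0x0e,0x4d,0x9b}
query mem[0x12]=0x9b, mem[0x17]=0x0e, mem[0x04]=0xe8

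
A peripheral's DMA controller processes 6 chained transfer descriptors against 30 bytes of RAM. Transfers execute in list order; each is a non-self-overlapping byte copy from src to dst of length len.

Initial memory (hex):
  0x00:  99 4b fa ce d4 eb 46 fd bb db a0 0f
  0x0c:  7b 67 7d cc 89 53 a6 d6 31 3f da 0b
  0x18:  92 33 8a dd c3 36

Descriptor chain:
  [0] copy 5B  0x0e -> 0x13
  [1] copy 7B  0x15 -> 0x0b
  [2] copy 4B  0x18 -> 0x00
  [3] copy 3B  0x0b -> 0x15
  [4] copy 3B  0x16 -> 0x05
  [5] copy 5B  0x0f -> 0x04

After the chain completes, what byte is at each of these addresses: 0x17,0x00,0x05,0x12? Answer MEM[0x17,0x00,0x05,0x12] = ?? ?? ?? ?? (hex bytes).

MEM[0x17,0x00,0x05,0x12] = a6 92 8a a6

  after D0: wrote 5B at 0x13 = 7dcc8953a6
  after D1: wrote 7B at 0x0b = 8953a692338add
  after D2: wrote 4B at 0x00 = 92338add
  after D3: wrote 3B at 0x15 = 8953a6
  after D4: wrote 3B at 0x05 = 53a692
  after D5: wrote 5B at 0x04 = 338adda67d
query mem[0x17]=0xa6, mem[0x00]=0x92, mem[0x05]=0x8a, mem[0x12]=0xa6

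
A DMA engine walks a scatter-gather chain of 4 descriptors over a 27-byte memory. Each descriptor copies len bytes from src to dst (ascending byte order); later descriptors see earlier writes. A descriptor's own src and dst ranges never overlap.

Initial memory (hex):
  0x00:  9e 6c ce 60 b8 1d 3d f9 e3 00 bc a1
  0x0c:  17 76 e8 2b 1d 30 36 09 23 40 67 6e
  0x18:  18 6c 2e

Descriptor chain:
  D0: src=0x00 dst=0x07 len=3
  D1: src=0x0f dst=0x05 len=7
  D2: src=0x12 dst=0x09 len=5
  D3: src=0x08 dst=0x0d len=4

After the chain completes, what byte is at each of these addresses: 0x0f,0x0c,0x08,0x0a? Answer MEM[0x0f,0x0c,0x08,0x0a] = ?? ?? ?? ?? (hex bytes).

  after D0: wrote 3B at 0x07 = 9e6cce
  after D1: wrote 7B at 0x05 = 2b1d3036092340
  after D2: wrote 5B at 0x09 = 3609234067
  after D3: wrote 4B at 0x0d = 36360923
query mem[0x0f]=0x09, mem[0x0c]=0x40, mem[0x08]=0x36, mem[0x0a]=0x09

MEM[0x0f,0x0c,0x08,0x0a] = 09 40 36 09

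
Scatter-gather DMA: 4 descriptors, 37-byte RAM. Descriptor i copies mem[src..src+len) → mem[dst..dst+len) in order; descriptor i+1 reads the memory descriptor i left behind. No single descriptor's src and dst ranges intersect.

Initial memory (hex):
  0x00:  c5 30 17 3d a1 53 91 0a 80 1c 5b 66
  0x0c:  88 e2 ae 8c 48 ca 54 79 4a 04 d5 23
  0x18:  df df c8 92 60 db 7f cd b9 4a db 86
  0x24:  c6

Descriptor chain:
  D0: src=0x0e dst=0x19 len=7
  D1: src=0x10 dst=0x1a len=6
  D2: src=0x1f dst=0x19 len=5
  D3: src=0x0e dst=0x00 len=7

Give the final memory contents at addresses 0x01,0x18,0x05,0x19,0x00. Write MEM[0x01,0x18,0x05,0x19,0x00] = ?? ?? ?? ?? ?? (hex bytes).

MEM[0x01,0x18,0x05,0x19,0x00] = 8c df 79 04 ae

  after D0: wrote 7B at 0x19 = ae8c48ca54794a
  after D1: wrote 6B at 0x1a = 48ca54794a04
  after D2: wrote 5B at 0x19 = 04b94adb86
  after D3: wrote 7B at 0x00 = ae8c48ca54794a
query mem[0x01]=0x8c, mem[0x18]=0xdf, mem[0x05]=0x79, mem[0x19]=0x04, mem[0x00]=0xae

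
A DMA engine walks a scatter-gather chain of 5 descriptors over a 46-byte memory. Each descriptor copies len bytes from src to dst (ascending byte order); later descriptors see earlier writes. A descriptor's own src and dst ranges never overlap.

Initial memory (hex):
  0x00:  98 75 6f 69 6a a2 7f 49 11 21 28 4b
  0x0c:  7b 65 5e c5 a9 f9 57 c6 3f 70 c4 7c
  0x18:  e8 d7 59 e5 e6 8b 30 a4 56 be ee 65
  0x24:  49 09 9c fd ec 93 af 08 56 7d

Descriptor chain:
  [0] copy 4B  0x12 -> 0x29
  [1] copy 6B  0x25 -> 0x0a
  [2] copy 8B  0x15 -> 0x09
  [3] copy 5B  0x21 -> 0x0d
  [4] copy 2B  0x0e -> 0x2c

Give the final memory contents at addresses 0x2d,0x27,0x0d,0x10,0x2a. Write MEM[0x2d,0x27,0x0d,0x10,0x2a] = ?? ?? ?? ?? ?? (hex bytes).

MEM[0x2d,0x27,0x0d,0x10,0x2a] = 65 fd be 49 c6

[0] 0x12->0x29 len=4 : 57 c6 3f 70
[1] 0x25->0x0a len=6 : 09 9c fd ec 57 c6
[2] 0x15->0x09 len=8 : 70 c4 7c e8 d7 59 e5 e6
[3] 0x21->0x0d len=5 : be ee 65 49 09
[4] 0x0e->0x2c len=2 : ee 65
query mem[0x2d]=0x65, mem[0x27]=0xfd, mem[0x0d]=0xbe, mem[0x10]=0x49, mem[0x2a]=0xc6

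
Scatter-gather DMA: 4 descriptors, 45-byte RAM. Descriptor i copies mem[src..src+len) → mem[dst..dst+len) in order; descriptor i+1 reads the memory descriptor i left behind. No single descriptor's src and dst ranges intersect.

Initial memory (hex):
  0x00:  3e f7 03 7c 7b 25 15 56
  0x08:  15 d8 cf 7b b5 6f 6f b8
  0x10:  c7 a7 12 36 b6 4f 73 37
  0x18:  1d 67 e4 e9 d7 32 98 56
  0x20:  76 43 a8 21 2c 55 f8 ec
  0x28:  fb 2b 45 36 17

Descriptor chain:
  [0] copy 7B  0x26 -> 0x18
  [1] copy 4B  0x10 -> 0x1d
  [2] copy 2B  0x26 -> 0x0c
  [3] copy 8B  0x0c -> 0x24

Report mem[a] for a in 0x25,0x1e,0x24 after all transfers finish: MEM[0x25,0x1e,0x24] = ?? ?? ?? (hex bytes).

[0] 0x26->0x18 len=7 : f8 ec fb 2b 45 36 17
[1] 0x10->0x1d len=4 : c7 a7 12 36
[2] 0x26->0x0c len=2 : f8 ec
[3] 0x0c->0x24 len=8 : f8 ec 6f b8 c7 a7 12 36
query mem[0x25]=0xec, mem[0x1e]=0xa7, mem[0x24]=0xf8

MEM[0x25,0x1e,0x24] = ec a7 f8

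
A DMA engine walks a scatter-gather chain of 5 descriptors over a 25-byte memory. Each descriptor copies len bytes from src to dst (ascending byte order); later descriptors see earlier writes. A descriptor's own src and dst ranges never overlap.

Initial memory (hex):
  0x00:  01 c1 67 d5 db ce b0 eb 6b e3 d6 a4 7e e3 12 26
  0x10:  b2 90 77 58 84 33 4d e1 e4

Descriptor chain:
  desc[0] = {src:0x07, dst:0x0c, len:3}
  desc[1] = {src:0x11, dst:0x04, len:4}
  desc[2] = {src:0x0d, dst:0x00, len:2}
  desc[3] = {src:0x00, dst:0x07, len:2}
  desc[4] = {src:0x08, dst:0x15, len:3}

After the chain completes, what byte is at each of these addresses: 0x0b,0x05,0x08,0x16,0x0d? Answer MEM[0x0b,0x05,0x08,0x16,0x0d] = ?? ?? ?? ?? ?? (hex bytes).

MEM[0x0b,0x05,0x08,0x16,0x0d] = a4 77 e3 e3 6b

[0] 0x07->0x0c len=3 : eb 6b e3
[1] 0x11->0x04 len=4 : 90 77 58 84
[2] 0x0d->0x00 len=2 : 6b e3
[3] 0x00->0x07 len=2 : 6b e3
[4] 0x08->0x15 len=3 : e3 e3 d6
query mem[0x0b]=0xa4, mem[0x05]=0x77, mem[0x08]=0xe3, mem[0x16]=0xe3, mem[0x0d]=0x6b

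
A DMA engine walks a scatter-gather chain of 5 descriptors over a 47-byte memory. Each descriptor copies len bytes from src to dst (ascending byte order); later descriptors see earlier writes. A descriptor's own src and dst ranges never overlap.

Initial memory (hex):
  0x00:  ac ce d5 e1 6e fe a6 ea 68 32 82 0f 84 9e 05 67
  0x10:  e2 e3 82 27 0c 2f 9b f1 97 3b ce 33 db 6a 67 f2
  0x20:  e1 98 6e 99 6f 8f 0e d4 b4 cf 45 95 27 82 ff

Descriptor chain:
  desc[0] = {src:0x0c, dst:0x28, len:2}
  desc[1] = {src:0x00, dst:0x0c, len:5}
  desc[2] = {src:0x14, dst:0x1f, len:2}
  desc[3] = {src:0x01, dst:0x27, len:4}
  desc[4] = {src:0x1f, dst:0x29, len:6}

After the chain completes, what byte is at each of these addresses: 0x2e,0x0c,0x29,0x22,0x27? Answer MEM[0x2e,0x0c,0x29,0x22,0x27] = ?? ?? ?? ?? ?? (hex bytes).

  after D0: wrote 2B at 0x28 = 849e
  after D1: wrote 5B at 0x0c = acced5e16e
  after D2: wrote 2B at 0x1f = 0c2f
  after D3: wrote 4B at 0x27 = ced5e16e
  after D4: wrote 6B at 0x29 = 0c2f986e996f
query mem[0x2e]=0x6f, mem[0x0c]=0xac, mem[0x29]=0x0c, mem[0x22]=0x6e, mem[0x27]=0xce

MEM[0x2e,0x0c,0x29,0x22,0x27] = 6f ac 0c 6e ce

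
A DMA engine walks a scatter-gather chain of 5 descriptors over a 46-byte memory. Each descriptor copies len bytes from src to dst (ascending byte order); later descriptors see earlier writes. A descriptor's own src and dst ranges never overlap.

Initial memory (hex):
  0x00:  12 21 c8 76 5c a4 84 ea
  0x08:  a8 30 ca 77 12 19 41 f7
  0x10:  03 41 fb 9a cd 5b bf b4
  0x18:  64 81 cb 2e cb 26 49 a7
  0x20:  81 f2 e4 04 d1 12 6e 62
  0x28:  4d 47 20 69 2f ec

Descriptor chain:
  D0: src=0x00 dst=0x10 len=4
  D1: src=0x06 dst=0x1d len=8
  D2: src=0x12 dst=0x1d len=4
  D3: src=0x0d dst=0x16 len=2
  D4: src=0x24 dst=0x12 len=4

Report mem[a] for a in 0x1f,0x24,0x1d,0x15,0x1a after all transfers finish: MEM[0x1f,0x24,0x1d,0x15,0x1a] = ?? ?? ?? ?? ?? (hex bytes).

#0 dst[0x10+4] := {0x12,0x21,0xc8,0x76}
#1 dst[0x1d+8] := {0x84,0xea,0xa8,0x30,0xca,0x77,0x12,0x19}
#2 dst[0x1d+4] := {0xc8,0x76,0xcd,0x5b}
#3 dst[0x16+2] := {0x19,0x41}
#4 dst[0x12+4] := {0x19,0x12,0x6e,0x62}
query mem[0x1f]=0xcd, mem[0x24]=0x19, mem[0x1d]=0xc8, mem[0x15]=0x62, mem[0x1a]=0xcb

MEM[0x1f,0x24,0x1d,0x15,0x1a] = cd 19 c8 62 cb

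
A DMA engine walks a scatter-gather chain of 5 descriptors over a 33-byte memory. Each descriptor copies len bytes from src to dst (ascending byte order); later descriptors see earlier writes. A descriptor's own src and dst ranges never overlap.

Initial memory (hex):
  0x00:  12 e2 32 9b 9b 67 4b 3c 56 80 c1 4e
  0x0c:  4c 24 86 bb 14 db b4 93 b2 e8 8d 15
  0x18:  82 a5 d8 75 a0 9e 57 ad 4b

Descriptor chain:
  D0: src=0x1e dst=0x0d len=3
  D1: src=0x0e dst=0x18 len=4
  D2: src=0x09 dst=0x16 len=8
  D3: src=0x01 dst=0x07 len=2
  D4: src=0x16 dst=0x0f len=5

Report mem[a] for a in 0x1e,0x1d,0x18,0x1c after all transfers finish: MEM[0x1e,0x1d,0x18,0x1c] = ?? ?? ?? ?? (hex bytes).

MEM[0x1e,0x1d,0x18,0x1c] = 57 14 4e 4b

D0: mem[0x0d..0x0f] <- [57 ad 4b]
D1: mem[0x18..0x1b] <- [ad 4b 14 db]
D2: mem[0x16..0x1d] <- [80 c1 4e 4c 57 ad 4b 14]
D3: mem[0x07..0x08] <- [e2 32]
D4: mem[0x0f..0x13] <- [80 c1 4e 4c 57]
query mem[0x1e]=0x57, mem[0x1d]=0x14, mem[0x18]=0x4e, mem[0x1c]=0x4b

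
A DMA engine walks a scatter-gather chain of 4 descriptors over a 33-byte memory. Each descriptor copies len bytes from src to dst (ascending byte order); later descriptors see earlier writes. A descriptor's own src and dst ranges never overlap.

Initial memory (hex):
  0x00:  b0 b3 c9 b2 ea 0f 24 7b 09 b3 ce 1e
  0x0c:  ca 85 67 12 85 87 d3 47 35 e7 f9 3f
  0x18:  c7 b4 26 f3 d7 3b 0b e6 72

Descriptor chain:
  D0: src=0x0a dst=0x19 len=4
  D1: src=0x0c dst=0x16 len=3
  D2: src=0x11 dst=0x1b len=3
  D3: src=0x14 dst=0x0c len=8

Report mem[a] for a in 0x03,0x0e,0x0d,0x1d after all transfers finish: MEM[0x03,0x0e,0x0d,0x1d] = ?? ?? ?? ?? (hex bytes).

  after D0: wrote 4B at 0x19 = ce1eca85
  after D1: wrote 3B at 0x16 = ca8567
  after D2: wrote 3B at 0x1b = 87d347
  after D3: wrote 8B at 0x0c = 35e7ca8567ce1e87
query mem[0x03]=0xb2, mem[0x0e]=0xca, mem[0x0d]=0xe7, mem[0x1d]=0x47

MEM[0x03,0x0e,0x0d,0x1d] = b2 ca e7 47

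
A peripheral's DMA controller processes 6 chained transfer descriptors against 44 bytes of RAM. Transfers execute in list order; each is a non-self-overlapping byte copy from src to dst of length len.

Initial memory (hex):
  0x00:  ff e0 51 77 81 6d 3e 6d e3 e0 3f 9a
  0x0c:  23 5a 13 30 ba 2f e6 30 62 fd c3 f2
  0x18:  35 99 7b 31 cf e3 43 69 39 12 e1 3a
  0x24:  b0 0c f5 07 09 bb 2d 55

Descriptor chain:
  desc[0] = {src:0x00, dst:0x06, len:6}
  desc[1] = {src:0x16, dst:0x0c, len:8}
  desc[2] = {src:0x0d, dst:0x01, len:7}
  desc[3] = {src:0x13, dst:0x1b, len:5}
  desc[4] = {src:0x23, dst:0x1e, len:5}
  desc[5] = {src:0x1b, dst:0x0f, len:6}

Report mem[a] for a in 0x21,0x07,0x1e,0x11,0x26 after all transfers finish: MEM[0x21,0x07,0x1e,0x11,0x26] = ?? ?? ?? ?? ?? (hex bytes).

  after D0: wrote 6B at 0x06 = ffe05177816d
  after D1: wrote 8B at 0x0c = c3f235997b31cfe3
  after D2: wrote 7B at 0x01 = f235997b31cfe3
  after D3: wrote 5B at 0x1b = e362fdc3f2
  after D4: wrote 5B at 0x1e = 3ab00cf507
  after D5: wrote 6B at 0x0f = e362fd3ab00c
query mem[0x21]=0xf5, mem[0x07]=0xe3, mem[0x1e]=0x3a, mem[0x11]=0xfd, mem[0x26]=0xf5

MEM[0x21,0x07,0x1e,0x11,0x26] = f5 e3 3a fd f5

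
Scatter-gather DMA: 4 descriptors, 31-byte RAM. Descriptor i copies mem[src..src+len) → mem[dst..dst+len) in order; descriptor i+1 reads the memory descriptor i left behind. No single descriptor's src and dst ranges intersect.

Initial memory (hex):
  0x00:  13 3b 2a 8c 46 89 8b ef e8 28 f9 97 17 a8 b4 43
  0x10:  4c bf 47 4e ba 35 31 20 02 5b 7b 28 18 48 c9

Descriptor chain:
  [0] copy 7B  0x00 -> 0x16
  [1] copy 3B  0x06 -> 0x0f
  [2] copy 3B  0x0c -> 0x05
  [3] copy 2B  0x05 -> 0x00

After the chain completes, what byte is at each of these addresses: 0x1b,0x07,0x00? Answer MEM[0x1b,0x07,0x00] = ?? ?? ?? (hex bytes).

D0: mem[0x16..0x1c] <- [13 3b 2a 8c 46 89 8b]
D1: mem[0x0f..0x11] <- [8b ef e8]
D2: mem[0x05..0x07] <- [17 a8 b4]
D3: mem[0x00..0x01] <- [17 a8]
query mem[0x1b]=0x89, mem[0x07]=0xb4, mem[0x00]=0x17

MEM[0x1b,0x07,0x00] = 89 b4 17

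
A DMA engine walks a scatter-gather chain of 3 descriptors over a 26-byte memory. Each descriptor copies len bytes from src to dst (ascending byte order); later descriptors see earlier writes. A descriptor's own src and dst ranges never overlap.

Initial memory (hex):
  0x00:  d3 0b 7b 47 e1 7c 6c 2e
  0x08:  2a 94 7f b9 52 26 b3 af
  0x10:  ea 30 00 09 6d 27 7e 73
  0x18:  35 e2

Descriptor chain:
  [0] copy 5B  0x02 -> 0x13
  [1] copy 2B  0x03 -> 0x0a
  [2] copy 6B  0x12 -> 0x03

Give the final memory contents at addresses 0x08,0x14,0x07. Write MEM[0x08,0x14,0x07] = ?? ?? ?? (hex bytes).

D0: mem[0x13..0x17] <- [7b 47 e1 7c 6c]
D1: mem[0x0a..0x0b] <- [47 e1]
D2: mem[0x03..0x08] <- [00 7b 47 e1 7c 6c]
query mem[0x08]=0x6c, mem[0x14]=0x47, mem[0x07]=0x7c

MEM[0x08,0x14,0x07] = 6c 47 7c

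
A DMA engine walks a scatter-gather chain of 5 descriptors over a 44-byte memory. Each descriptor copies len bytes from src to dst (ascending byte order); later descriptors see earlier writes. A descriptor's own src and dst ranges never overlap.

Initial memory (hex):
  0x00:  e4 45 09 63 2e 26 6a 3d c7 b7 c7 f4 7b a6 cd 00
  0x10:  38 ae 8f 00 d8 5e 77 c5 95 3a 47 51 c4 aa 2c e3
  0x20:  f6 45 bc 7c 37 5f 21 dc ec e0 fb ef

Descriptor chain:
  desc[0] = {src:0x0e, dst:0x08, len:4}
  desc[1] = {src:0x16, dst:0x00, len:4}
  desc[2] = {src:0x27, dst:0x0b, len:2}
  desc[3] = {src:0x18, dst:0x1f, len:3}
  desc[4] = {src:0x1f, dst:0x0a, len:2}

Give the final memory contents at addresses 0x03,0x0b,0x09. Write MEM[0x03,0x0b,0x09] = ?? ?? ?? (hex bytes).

#0 dst[0x08+4] := {0xcd,0x00,0x38,0xae}
#1 dst[0x00+4] := {0x77,0xc5,0x95,0x3a}
#2 dst[0x0b+2] := {0xdc,0xec}
#3 dst[0x1f+3] := {0x95,0x3a,0x47}
#4 dst[0x0a+2] := {0x95,0x3a}
query mem[0x03]=0x3a, mem[0x0b]=0x3a, mem[0x09]=0x00

MEM[0x03,0x0b,0x09] = 3a 3a 00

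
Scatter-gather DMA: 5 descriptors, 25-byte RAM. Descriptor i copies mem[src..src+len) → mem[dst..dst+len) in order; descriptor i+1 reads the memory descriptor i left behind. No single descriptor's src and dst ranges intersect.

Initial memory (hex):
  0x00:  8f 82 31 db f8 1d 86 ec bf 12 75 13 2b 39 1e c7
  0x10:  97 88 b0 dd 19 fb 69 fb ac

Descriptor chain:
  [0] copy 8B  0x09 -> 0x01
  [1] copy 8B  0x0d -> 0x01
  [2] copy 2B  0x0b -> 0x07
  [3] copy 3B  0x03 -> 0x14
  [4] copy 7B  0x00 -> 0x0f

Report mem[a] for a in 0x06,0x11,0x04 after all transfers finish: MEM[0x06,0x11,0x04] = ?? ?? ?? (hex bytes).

MEM[0x06,0x11,0x04] = b0 1e 97

D0: mem[0x01..0x08] <- [12 75 13 2b 39 1e c7 97]
D1: mem[0x01..0x08] <- [39 1e c7 97 88 b0 dd 19]
D2: mem[0x07..0x08] <- [13 2b]
D3: mem[0x14..0x16] <- [c7 97 88]
D4: mem[0x0f..0x15] <- [8f 39 1e c7 97 88 b0]
query mem[0x06]=0xb0, mem[0x11]=0x1e, mem[0x04]=0x97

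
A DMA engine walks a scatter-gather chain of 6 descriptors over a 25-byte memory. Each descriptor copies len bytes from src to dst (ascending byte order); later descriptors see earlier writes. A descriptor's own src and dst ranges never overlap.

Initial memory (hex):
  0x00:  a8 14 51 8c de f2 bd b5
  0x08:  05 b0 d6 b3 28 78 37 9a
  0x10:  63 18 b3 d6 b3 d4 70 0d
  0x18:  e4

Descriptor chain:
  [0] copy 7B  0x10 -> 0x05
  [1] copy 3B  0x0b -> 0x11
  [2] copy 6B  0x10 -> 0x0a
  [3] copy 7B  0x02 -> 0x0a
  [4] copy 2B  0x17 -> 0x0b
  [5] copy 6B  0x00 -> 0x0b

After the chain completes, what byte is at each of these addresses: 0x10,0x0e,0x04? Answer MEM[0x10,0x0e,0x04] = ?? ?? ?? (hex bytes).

  after D0: wrote 7B at 0x05 = 6318b3d6b3d470
  after D1: wrote 3B at 0x11 = 702878
  after D2: wrote 6B at 0x0a = 63702878b3d4
  after D3: wrote 7B at 0x0a = 518cde6318b3d6
  after D4: wrote 2B at 0x0b = 0de4
  after D5: wrote 6B at 0x0b = a814518cde63
query mem[0x10]=0x63, mem[0x0e]=0x8c, mem[0x04]=0xde

MEM[0x10,0x0e,0x04] = 63 8c de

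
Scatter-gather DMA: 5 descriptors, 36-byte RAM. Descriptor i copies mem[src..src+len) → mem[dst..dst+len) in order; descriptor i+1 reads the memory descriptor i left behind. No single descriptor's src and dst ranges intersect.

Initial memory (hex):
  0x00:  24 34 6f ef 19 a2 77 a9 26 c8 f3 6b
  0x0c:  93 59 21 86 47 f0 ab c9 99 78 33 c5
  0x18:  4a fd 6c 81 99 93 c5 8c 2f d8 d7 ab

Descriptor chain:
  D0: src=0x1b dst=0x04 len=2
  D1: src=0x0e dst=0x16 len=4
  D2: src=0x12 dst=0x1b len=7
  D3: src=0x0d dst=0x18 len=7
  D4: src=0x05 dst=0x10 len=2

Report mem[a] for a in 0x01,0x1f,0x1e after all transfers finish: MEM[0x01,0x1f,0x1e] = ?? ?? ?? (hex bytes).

MEM[0x01,0x1f,0x1e] = 34 21 c9

[0] 0x1b->0x04 len=2 : 81 99
[1] 0x0e->0x16 len=4 : 21 86 47 f0
[2] 0x12->0x1b len=7 : ab c9 99 78 21 86 47
[3] 0x0d->0x18 len=7 : 59 21 86 47 f0 ab c9
[4] 0x05->0x10 len=2 : 99 77
query mem[0x01]=0x34, mem[0x1f]=0x21, mem[0x1e]=0xc9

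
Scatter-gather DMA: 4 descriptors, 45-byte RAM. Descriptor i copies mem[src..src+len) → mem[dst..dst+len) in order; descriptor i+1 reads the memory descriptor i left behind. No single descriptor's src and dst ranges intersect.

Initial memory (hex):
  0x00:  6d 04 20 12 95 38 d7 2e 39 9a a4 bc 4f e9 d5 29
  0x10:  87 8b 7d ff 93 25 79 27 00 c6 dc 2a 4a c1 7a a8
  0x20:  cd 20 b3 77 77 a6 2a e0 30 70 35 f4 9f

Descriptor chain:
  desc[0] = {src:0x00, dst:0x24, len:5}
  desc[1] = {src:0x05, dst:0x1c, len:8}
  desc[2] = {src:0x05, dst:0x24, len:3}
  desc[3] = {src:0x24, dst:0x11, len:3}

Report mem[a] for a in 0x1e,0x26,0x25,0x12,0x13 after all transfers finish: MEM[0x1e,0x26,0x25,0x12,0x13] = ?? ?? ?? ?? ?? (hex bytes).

[0] 0x00->0x24 len=5 : 6d 04 20 12 95
[1] 0x05->0x1c len=8 : 38 d7 2e 39 9a a4 bc 4f
[2] 0x05->0x24 len=3 : 38 d7 2e
[3] 0x24->0x11 len=3 : 38 d7 2e
query mem[0x1e]=0x2e, mem[0x26]=0x2e, mem[0x25]=0xd7, mem[0x12]=0xd7, mem[0x13]=0x2e

MEM[0x1e,0x26,0x25,0x12,0x13] = 2e 2e d7 d7 2e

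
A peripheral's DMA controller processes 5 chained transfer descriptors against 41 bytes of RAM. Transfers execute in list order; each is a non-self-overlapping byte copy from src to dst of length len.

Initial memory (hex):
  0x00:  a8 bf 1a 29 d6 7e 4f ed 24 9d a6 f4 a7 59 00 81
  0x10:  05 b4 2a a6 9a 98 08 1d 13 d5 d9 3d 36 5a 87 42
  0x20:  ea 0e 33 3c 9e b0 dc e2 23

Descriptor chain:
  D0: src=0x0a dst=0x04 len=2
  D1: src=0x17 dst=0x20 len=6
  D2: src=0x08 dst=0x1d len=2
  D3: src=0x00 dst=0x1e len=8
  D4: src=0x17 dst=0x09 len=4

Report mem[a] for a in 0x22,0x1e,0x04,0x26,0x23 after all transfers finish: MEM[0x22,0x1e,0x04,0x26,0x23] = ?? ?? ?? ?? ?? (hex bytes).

MEM[0x22,0x1e,0x04,0x26,0x23] = a6 a8 a6 dc f4

#0 dst[0x04+2] := {0xa6,0xf4}
#1 dst[0x20+6] := {0x1d,0x13,0xd5,0xd9,0x3d,0x36}
#2 dst[0x1d+2] := {0x24,0x9d}
#3 dst[0x1e+8] := {0xa8,0xbf,0x1a,0x29,0xa6,0xf4,0x4f,0xed}
#4 dst[0x09+4] := {0x1d,0x13,0xd5,0xd9}
query mem[0x22]=0xa6, mem[0x1e]=0xa8, mem[0x04]=0xa6, mem[0x26]=0xdc, mem[0x23]=0xf4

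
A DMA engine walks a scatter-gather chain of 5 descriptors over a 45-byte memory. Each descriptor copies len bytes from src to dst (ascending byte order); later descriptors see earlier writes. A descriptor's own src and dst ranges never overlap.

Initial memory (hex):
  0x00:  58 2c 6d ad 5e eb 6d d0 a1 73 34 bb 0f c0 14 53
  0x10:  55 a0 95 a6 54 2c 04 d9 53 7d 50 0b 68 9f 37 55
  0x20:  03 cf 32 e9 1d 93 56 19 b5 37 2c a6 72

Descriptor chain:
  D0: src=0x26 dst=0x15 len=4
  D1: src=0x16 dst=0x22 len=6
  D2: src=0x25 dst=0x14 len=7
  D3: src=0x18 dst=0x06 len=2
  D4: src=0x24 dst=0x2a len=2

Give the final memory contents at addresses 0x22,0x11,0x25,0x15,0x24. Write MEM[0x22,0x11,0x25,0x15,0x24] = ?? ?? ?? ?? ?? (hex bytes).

D0: mem[0x15..0x18] <- [56 19 b5 37]
D1: mem[0x22..0x27] <- [19 b5 37 7d 50 0b]
D2: mem[0x14..0x1a] <- [7d 50 0b b5 37 2c a6]
D3: mem[0x06..0x07] <- [37 2c]
D4: mem[0x2a..0x2b] <- [37 7d]
query mem[0x22]=0x19, mem[0x11]=0xa0, mem[0x25]=0x7d, mem[0x15]=0x50, mem[0x24]=0x37

MEM[0x22,0x11,0x25,0x15,0x24] = 19 a0 7d 50 37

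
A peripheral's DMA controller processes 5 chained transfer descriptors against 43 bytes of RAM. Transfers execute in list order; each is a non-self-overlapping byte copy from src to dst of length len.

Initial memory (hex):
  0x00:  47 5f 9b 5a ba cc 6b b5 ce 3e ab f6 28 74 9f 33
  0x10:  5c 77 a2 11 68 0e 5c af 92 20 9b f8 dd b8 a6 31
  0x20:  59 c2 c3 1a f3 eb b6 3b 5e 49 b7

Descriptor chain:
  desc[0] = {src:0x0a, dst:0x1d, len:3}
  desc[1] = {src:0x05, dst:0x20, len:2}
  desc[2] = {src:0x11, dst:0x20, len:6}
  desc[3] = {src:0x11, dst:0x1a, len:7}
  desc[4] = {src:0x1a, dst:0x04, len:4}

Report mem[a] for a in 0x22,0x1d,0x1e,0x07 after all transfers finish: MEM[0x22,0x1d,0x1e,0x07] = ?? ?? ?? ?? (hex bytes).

MEM[0x22,0x1d,0x1e,0x07] = 11 68 0e 68

D0: mem[0x1d..0x1f] <- [ab f6 28]
D1: mem[0x20..0x21] <- [cc 6b]
D2: mem[0x20..0x25] <- [77 a2 11 68 0e 5c]
D3: mem[0x1a..0x20] <- [77 a2 11 68 0e 5c af]
D4: mem[0x04..0x07] <- [77 a2 11 68]
query mem[0x22]=0x11, mem[0x1d]=0x68, mem[0x1e]=0x0e, mem[0x07]=0x68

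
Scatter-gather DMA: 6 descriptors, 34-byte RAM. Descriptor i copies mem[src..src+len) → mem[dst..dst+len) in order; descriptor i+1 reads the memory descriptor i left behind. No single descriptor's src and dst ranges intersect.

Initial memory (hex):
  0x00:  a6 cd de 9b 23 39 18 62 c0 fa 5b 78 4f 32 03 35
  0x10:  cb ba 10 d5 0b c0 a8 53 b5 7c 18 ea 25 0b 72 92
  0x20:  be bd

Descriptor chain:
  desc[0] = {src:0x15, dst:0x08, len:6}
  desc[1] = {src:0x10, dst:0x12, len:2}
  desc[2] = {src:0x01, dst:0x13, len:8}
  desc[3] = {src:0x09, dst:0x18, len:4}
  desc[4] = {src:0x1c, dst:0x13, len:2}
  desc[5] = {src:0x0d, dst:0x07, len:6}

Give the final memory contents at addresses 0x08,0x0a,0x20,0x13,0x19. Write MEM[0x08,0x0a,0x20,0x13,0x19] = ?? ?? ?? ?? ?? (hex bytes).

MEM[0x08,0x0a,0x20,0x13,0x19] = 03 cb be 25 53

[0] 0x15->0x08 len=6 : c0 a8 53 b5 7c 18
[1] 0x10->0x12 len=2 : cb ba
[2] 0x01->0x13 len=8 : cd de 9b 23 39 18 62 c0
[3] 0x09->0x18 len=4 : a8 53 b5 7c
[4] 0x1c->0x13 len=2 : 25 0b
[5] 0x0d->0x07 len=6 : 18 03 35 cb ba cb
query mem[0x08]=0x03, mem[0x0a]=0xcb, mem[0x20]=0xbe, mem[0x13]=0x25, mem[0x19]=0x53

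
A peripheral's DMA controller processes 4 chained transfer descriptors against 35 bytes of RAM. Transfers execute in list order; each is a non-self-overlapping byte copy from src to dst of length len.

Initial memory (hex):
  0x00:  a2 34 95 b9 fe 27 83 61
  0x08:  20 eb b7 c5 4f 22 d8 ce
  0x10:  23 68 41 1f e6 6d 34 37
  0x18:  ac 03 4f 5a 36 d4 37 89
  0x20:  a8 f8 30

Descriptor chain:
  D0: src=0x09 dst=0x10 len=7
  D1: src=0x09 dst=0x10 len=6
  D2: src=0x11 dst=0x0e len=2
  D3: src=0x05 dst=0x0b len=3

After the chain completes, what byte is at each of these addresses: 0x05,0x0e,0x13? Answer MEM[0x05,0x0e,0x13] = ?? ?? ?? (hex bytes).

MEM[0x05,0x0e,0x13] = 27 b7 4f

D0: mem[0x10..0x16] <- [eb b7 c5 4f 22 d8 ce]
D1: mem[0x10..0x15] <- [eb b7 c5 4f 22 d8]
D2: mem[0x0e..0x0f] <- [b7 c5]
D3: mem[0x0b..0x0d] <- [27 83 61]
query mem[0x05]=0x27, mem[0x0e]=0xb7, mem[0x13]=0x4f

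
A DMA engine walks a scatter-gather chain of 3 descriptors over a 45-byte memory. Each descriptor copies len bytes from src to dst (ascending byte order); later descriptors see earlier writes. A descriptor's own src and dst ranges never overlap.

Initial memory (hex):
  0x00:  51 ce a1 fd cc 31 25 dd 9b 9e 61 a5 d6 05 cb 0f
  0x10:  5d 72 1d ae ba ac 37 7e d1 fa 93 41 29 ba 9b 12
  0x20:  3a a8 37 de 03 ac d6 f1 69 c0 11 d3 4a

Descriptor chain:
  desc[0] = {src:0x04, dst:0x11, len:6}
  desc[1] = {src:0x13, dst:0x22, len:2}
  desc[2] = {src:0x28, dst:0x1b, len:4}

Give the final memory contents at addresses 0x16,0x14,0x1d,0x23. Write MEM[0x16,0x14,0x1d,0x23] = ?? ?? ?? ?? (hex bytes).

MEM[0x16,0x14,0x1d,0x23] = 9e dd 11 dd

D0: mem[0x11..0x16] <- [cc 31 25 dd 9b 9e]
D1: mem[0x22..0x23] <- [25 dd]
D2: mem[0x1b..0x1e] <- [69 c0 11 d3]
query mem[0x16]=0x9e, mem[0x14]=0xdd, mem[0x1d]=0x11, mem[0x23]=0xdd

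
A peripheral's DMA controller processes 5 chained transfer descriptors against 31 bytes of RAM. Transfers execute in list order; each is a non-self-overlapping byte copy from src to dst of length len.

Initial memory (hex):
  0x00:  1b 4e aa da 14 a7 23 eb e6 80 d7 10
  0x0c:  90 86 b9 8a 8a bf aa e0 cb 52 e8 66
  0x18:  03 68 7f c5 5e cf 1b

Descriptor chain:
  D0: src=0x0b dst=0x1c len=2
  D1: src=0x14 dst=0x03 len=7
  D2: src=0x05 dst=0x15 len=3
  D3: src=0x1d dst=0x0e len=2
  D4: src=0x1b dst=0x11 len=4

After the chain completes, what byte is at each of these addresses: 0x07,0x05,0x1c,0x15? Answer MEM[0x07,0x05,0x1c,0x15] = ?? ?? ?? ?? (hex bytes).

#0 dst[0x1c+2] := {0x10,0x90}
#1 dst[0x03+7] := {0xcb,0x52,0xe8,0x66,0x03,0x68,0x7f}
#2 dst[0x15+3] := {0xe8,0x66,0x03}
#3 dst[0x0e+2] := {0x90,0x1b}
#4 dst[0x11+4] := {0xc5,0x10,0x90,0x1b}
query mem[0x07]=0x03, mem[0x05]=0xe8, mem[0x1c]=0x10, mem[0x15]=0xe8

MEM[0x07,0x05,0x1c,0x15] = 03 e8 10 e8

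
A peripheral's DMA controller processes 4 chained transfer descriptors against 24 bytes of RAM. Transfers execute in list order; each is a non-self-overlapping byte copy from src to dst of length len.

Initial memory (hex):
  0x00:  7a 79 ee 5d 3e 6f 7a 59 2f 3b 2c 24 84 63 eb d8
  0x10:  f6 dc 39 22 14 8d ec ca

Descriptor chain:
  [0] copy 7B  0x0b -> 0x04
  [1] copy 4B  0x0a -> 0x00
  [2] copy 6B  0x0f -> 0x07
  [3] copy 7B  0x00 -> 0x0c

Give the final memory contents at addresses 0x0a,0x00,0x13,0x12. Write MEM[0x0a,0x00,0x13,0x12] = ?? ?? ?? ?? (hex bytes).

#0 dst[0x04+7] := {0x24,0x84,0x63,0xeb,0xd8,0xf6,0xdc}
#1 dst[0x00+4] := {0xdc,0x24,0x84,0x63}
#2 dst[0x07+6] := {0xd8,0xf6,0xdc,0x39,0x22,0x14}
#3 dst[0x0c+7] := {0xdc,0x24,0x84,0x63,0x24,0x84,0x63}
query mem[0x0a]=0x39, mem[0x00]=0xdc, mem[0x13]=0x22, mem[0x12]=0x63

MEM[0x0a,0x00,0x13,0x12] = 39 dc 22 63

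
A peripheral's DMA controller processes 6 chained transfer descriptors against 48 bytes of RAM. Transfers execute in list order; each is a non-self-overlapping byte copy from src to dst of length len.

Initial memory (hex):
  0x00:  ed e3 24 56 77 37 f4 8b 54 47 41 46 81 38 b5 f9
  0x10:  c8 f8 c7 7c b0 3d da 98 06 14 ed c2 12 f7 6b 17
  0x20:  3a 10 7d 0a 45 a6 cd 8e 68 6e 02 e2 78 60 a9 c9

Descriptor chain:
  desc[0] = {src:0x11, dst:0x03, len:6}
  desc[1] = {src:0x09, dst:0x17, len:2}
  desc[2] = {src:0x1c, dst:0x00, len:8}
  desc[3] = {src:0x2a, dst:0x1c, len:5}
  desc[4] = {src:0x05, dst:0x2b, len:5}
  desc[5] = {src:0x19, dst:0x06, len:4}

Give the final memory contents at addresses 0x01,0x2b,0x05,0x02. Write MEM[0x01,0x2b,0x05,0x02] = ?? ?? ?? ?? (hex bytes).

MEM[0x01,0x2b,0x05,0x02] = f7 10 10 6b

[0] 0x11->0x03 len=6 : f8 c7 7c b0 3d da
[1] 0x09->0x17 len=2 : 47 41
[2] 0x1c->0x00 len=8 : 12 f7 6b 17 3a 10 7d 0a
[3] 0x2a->0x1c len=5 : 02 e2 78 60 a9
[4] 0x05->0x2b len=5 : 10 7d 0a da 47
[5] 0x19->0x06 len=4 : 14 ed c2 02
query mem[0x01]=0xf7, mem[0x2b]=0x10, mem[0x05]=0x10, mem[0x02]=0x6b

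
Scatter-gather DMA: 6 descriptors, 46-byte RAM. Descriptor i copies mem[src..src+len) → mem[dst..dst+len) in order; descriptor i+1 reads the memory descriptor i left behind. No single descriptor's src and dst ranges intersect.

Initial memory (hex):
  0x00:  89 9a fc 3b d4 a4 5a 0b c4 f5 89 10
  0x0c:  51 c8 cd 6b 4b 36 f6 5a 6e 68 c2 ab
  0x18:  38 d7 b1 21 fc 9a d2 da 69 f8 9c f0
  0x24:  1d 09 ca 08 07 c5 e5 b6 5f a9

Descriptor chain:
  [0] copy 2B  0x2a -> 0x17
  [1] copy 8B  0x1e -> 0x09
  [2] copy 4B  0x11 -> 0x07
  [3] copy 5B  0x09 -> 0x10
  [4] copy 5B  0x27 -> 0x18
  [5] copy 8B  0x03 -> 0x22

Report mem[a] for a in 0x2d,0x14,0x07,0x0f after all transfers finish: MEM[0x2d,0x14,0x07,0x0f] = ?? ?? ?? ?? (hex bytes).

MEM[0x2d,0x14,0x07,0x0f] = a9 9c 36 1d

  after D0: wrote 2B at 0x17 = e5b6
  after D1: wrote 8B at 0x09 = d2da69f89cf01d09
  after D2: wrote 4B at 0x07 = 36f65a6e
  after D3: wrote 5B at 0x10 = 5a6e69f89c
  after D4: wrote 5B at 0x18 = 0807c5e5b6
  after D5: wrote 8B at 0x22 = 3bd4a45a36f65a6e
query mem[0x2d]=0xa9, mem[0x14]=0x9c, mem[0x07]=0x36, mem[0x0f]=0x1d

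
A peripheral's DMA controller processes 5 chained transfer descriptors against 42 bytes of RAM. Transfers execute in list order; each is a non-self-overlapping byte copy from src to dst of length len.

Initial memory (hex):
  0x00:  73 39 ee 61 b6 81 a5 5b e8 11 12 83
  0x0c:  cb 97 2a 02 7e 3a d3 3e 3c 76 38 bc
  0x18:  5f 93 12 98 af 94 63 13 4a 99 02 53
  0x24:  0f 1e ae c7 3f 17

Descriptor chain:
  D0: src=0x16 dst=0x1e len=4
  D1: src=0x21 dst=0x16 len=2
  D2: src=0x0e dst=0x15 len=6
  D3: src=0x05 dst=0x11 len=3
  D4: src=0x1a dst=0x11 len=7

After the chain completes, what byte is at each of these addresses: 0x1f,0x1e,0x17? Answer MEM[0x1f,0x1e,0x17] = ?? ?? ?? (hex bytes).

[0] 0x16->0x1e len=4 : 38 bc 5f 93
[1] 0x21->0x16 len=2 : 93 02
[2] 0x0e->0x15 len=6 : 2a 02 7e 3a d3 3e
[3] 0x05->0x11 len=3 : 81 a5 5b
[4] 0x1a->0x11 len=7 : 3e 98 af 94 38 bc 5f
query mem[0x1f]=0xbc, mem[0x1e]=0x38, mem[0x17]=0x5f

MEM[0x1f,0x1e,0x17] = bc 38 5f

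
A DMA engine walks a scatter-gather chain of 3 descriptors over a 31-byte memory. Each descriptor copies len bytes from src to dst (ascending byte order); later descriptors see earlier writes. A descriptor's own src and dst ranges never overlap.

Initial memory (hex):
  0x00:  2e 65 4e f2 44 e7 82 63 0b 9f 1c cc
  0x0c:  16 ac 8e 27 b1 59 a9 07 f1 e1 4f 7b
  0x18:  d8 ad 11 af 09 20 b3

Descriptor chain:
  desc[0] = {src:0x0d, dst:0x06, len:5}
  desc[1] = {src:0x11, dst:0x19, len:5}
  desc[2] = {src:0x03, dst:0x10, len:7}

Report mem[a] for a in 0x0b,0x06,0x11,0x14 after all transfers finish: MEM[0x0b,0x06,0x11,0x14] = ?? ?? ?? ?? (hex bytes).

MEM[0x0b,0x06,0x11,0x14] = cc ac 44 8e

D0: mem[0x06..0x0a] <- [ac 8e 27 b1 59]
D1: mem[0x19..0x1d] <- [59 a9 07 f1 e1]
D2: mem[0x10..0x16] <- [f2 44 e7 ac 8e 27 b1]
query mem[0x0b]=0xcc, mem[0x06]=0xac, mem[0x11]=0x44, mem[0x14]=0x8e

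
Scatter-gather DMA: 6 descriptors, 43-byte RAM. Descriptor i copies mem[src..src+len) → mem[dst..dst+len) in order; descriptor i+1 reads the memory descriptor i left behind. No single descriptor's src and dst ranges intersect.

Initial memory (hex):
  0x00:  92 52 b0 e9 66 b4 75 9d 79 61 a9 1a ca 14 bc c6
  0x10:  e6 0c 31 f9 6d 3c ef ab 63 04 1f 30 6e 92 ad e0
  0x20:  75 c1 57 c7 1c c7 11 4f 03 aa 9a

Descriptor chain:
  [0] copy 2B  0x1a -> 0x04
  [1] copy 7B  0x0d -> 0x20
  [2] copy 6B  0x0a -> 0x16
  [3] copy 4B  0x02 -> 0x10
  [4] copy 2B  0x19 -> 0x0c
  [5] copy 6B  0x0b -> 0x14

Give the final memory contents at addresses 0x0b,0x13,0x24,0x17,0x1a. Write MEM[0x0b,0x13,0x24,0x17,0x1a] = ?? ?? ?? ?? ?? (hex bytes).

MEM[0x0b,0x13,0x24,0x17,0x1a] = 1a 30 0c bc bc

D0: mem[0x04..0x05] <- [1f 30]
D1: mem[0x20..0x26] <- [14 bc c6 e6 0c 31 f9]
D2: mem[0x16..0x1b] <- [a9 1a ca 14 bc c6]
D3: mem[0x10..0x13] <- [b0 e9 1f 30]
D4: mem[0x0c..0x0d] <- [14 bc]
D5: mem[0x14..0x19] <- [1a 14 bc bc c6 b0]
query mem[0x0b]=0x1a, mem[0x13]=0x30, mem[0x24]=0x0c, mem[0x17]=0xbc, mem[0x1a]=0xbc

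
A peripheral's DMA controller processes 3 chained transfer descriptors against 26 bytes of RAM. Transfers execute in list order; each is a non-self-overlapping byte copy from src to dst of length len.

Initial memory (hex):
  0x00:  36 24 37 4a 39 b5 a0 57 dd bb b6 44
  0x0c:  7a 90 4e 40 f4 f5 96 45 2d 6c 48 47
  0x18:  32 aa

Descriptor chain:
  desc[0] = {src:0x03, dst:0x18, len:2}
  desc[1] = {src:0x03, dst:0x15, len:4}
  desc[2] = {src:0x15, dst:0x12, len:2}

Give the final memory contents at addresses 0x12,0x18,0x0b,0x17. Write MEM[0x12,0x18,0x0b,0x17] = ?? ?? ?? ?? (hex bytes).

  after D0: wrote 2B at 0x18 = 4a39
  after D1: wrote 4B at 0x15 = 4a39b5a0
  after D2: wrote 2B at 0x12 = 4a39
query mem[0x12]=0x4a, mem[0x18]=0xa0, mem[0x0b]=0x44, mem[0x17]=0xb5

MEM[0x12,0x18,0x0b,0x17] = 4a a0 44 b5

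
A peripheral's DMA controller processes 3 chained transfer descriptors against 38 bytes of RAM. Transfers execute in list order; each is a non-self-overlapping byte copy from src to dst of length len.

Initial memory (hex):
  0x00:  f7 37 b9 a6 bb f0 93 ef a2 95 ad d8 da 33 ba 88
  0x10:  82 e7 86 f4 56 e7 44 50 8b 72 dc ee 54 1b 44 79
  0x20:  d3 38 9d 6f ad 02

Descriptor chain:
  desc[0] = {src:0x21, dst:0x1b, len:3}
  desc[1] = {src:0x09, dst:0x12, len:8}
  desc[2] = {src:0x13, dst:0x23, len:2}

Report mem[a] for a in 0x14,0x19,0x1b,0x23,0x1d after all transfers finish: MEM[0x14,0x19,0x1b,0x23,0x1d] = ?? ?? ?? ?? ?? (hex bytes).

#0 dst[0x1b+3] := {0x38,0x9d,0x6f}
#1 dst[0x12+8] := {0x95,0xad,0xd8,0xda,0x33,0xba,0x88,0x82}
#2 dst[0x23+2] := {0xad,0xd8}
query mem[0x14]=0xd8, mem[0x19]=0x82, mem[0x1b]=0x38, mem[0x23]=0xad, mem[0x1d]=0x6f

MEM[0x14,0x19,0x1b,0x23,0x1d] = d8 82 38 ad 6f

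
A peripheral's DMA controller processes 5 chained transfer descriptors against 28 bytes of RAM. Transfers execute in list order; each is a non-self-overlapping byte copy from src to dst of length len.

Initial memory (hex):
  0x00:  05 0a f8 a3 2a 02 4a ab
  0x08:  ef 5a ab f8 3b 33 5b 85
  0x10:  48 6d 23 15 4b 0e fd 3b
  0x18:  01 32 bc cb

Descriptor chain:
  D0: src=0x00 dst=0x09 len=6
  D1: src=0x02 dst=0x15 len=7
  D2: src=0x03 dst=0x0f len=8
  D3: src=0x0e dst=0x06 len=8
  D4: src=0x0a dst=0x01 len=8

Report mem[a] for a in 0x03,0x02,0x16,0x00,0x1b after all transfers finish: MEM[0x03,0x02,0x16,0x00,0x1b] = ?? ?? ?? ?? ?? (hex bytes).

MEM[0x03,0x02,0x16,0x00,0x1b] = ef ab 0a 05 ef

  after D0: wrote 6B at 0x09 = 050af8a32a02
  after D1: wrote 7B at 0x15 = f8a32a024aabef
  after D2: wrote 8B at 0x0f = a32a024aabef050a
  after D3: wrote 8B at 0x06 = 02a32a024aabef05
  after D4: wrote 8B at 0x01 = 4aabef0502a32a02
query mem[0x03]=0xef, mem[0x02]=0xab, mem[0x16]=0x0a, mem[0x00]=0x05, mem[0x1b]=0xef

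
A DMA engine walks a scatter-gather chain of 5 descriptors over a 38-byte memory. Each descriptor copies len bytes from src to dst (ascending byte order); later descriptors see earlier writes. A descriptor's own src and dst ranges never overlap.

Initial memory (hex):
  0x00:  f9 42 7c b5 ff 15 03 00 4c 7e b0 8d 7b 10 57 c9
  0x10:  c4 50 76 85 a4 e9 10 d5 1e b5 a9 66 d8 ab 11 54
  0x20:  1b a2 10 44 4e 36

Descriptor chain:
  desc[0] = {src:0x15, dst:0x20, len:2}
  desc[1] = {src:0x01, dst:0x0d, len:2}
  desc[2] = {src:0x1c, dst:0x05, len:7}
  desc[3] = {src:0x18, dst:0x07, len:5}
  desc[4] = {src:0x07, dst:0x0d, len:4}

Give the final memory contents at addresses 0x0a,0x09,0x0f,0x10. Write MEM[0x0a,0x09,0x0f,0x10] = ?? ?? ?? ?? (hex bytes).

MEM[0x0a,0x09,0x0f,0x10] = 66 a9 a9 66

D0: mem[0x20..0x21] <- [e9 10]
D1: mem[0x0d..0x0e] <- [42 7c]
D2: mem[0x05..0x0b] <- [d8 ab 11 54 e9 10 10]
D3: mem[0x07..0x0b] <- [1e b5 a9 66 d8]
D4: mem[0x0d..0x10] <- [1e b5 a9 66]
query mem[0x0a]=0x66, mem[0x09]=0xa9, mem[0x0f]=0xa9, mem[0x10]=0x66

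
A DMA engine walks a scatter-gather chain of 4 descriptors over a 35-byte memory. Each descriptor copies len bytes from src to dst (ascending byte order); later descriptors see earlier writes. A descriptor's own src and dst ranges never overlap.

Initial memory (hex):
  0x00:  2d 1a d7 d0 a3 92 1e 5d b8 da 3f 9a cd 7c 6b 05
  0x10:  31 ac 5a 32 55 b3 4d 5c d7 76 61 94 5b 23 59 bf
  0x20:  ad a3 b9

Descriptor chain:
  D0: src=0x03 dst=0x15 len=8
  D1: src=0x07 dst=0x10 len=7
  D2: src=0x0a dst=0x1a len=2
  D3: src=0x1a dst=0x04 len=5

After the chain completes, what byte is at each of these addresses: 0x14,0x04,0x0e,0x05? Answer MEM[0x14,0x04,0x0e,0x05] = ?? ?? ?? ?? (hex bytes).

#0 dst[0x15+8] := {0xd0,0xa3,0x92,0x1e,0x5d,0xb8,0xda,0x3f}
#1 dst[0x10+7] := {0x5d,0xb8,0xda,0x3f,0x9a,0xcd,0x7c}
#2 dst[0x1a+2] := {0x3f,0x9a}
#3 dst[0x04+5] := {0x3f,0x9a,0x3f,0x23,0x59}
query mem[0x14]=0x9a, mem[0x04]=0x3f, mem[0x0e]=0x6b, mem[0x05]=0x9a

MEM[0x14,0x04,0x0e,0x05] = 9a 3f 6b 9a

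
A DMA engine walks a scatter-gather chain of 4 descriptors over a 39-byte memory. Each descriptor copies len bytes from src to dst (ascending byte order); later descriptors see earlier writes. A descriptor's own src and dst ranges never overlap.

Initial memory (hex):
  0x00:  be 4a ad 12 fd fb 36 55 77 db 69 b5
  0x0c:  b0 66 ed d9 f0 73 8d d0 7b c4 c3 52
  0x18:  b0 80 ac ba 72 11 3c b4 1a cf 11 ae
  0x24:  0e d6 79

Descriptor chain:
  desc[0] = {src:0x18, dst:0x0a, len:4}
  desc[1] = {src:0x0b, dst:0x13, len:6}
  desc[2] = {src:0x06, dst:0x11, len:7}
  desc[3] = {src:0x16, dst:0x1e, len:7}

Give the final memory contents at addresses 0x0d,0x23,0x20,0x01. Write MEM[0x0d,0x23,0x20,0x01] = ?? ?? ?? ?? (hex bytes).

MEM[0x0d,0x23,0x20,0x01] = ba ba f0 4a

[0] 0x18->0x0a len=4 : b0 80 ac ba
[1] 0x0b->0x13 len=6 : 80 ac ba ed d9 f0
[2] 0x06->0x11 len=7 : 36 55 77 db b0 80 ac
[3] 0x16->0x1e len=7 : 80 ac f0 80 ac ba 72
query mem[0x0d]=0xba, mem[0x23]=0xba, mem[0x20]=0xf0, mem[0x01]=0x4a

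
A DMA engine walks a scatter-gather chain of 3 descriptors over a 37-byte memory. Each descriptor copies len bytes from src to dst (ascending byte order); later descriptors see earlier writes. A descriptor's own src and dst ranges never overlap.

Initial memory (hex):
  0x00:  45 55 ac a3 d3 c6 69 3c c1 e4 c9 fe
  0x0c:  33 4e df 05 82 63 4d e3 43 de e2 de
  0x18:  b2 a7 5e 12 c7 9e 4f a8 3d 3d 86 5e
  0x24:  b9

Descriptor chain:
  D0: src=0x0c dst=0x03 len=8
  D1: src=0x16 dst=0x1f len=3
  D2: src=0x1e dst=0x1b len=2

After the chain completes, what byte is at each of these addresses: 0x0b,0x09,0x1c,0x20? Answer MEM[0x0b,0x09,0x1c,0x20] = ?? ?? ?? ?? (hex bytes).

MEM[0x0b,0x09,0x1c,0x20] = fe 4d e2 de

[0] 0x0c->0x03 len=8 : 33 4e df 05 82 63 4d e3
[1] 0x16->0x1f len=3 : e2 de b2
[2] 0x1e->0x1b len=2 : 4f e2
query mem[0x0b]=0xfe, mem[0x09]=0x4d, mem[0x1c]=0xe2, mem[0x20]=0xde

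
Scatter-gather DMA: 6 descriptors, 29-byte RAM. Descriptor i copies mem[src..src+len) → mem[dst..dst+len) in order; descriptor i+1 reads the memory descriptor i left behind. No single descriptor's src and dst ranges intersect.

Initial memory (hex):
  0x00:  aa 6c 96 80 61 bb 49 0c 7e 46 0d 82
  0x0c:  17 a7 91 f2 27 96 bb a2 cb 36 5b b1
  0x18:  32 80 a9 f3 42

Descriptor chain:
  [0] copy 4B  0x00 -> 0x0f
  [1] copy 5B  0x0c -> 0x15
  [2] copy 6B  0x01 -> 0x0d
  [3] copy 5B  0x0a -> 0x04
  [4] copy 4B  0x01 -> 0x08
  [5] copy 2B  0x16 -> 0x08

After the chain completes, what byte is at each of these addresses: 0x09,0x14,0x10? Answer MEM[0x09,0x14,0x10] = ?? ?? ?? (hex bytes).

MEM[0x09,0x14,0x10] = 91 cb 61

D0: mem[0x0f..0x12] <- [aa 6c 96 80]
D1: mem[0x15..0x19] <- [17 a7 91 aa 6c]
D2: mem[0x0d..0x12] <- [6c 96 80 61 bb 49]
D3: mem[0x04..0x08] <- [0d 82 17 6c 96]
D4: mem[0x08..0x0b] <- [6c 96 80 0d]
D5: mem[0x08..0x09] <- [a7 91]
query mem[0x09]=0x91, mem[0x14]=0xcb, mem[0x10]=0x61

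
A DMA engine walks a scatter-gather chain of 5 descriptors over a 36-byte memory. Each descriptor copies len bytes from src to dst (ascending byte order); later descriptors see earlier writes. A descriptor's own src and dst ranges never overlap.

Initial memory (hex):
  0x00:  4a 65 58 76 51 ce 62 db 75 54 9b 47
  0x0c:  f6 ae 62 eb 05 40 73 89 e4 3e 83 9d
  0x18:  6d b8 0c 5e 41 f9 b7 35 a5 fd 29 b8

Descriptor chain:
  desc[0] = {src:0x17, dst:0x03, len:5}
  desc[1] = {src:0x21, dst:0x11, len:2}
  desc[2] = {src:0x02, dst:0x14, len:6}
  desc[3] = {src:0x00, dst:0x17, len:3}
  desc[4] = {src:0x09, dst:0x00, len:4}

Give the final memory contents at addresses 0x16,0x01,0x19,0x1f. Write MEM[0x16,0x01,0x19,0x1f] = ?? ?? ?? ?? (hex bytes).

MEM[0x16,0x01,0x19,0x1f] = 6d 9b 58 35

  after D0: wrote 5B at 0x03 = 9d6db80c5e
  after D1: wrote 2B at 0x11 = fd29
  after D2: wrote 6B at 0x14 = 589d6db80c5e
  after D3: wrote 3B at 0x17 = 4a6558
  after D4: wrote 4B at 0x00 = 549b47f6
query mem[0x16]=0x6d, mem[0x01]=0x9b, mem[0x19]=0x58, mem[0x1f]=0x35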